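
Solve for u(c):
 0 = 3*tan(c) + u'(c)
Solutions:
 u(c) = C1 + 3*log(cos(c))


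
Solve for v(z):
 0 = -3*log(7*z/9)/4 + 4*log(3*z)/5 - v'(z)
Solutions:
 v(z) = C1 + z*log(z)/20 - 3*z*log(7)/4 - z/20 + 23*z*log(3)/10


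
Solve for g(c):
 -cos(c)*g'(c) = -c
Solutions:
 g(c) = C1 + Integral(c/cos(c), c)


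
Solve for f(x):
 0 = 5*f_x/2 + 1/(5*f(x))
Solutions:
 f(x) = -sqrt(C1 - 4*x)/5
 f(x) = sqrt(C1 - 4*x)/5


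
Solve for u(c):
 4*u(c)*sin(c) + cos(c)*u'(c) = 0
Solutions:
 u(c) = C1*cos(c)^4


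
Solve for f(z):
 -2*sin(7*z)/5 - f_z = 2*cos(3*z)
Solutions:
 f(z) = C1 - 2*sin(3*z)/3 + 2*cos(7*z)/35


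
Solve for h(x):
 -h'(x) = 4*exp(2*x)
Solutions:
 h(x) = C1 - 2*exp(2*x)


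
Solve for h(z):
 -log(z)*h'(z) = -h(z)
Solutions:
 h(z) = C1*exp(li(z))


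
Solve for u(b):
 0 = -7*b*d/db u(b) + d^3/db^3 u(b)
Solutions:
 u(b) = C1 + Integral(C2*airyai(7^(1/3)*b) + C3*airybi(7^(1/3)*b), b)


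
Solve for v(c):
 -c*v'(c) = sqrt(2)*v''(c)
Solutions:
 v(c) = C1 + C2*erf(2^(1/4)*c/2)


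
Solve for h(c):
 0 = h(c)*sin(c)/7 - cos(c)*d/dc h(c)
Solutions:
 h(c) = C1/cos(c)^(1/7)


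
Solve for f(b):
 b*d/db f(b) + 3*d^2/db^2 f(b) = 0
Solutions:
 f(b) = C1 + C2*erf(sqrt(6)*b/6)


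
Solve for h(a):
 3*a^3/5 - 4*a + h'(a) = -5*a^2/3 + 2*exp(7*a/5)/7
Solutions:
 h(a) = C1 - 3*a^4/20 - 5*a^3/9 + 2*a^2 + 10*exp(7*a/5)/49


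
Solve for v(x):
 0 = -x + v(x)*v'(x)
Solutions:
 v(x) = -sqrt(C1 + x^2)
 v(x) = sqrt(C1 + x^2)


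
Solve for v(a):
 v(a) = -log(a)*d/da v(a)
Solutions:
 v(a) = C1*exp(-li(a))


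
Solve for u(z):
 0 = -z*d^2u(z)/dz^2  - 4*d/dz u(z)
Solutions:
 u(z) = C1 + C2/z^3


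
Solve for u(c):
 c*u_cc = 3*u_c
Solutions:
 u(c) = C1 + C2*c^4


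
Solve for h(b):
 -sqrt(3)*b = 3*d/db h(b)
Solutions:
 h(b) = C1 - sqrt(3)*b^2/6


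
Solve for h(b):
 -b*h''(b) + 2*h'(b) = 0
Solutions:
 h(b) = C1 + C2*b^3


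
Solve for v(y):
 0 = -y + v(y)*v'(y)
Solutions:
 v(y) = -sqrt(C1 + y^2)
 v(y) = sqrt(C1 + y^2)


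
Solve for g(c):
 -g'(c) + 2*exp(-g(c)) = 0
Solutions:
 g(c) = log(C1 + 2*c)


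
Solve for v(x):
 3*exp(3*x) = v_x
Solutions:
 v(x) = C1 + exp(3*x)


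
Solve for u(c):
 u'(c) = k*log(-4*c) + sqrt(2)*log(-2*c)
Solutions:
 u(c) = C1 + c*(k + sqrt(2))*log(-c) + c*(-k + 2*k*log(2) - sqrt(2) + sqrt(2)*log(2))


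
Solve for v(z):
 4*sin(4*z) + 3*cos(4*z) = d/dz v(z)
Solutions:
 v(z) = C1 + 3*sin(4*z)/4 - cos(4*z)


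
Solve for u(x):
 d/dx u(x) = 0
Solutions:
 u(x) = C1


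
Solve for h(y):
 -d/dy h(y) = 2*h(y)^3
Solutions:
 h(y) = -sqrt(2)*sqrt(-1/(C1 - 2*y))/2
 h(y) = sqrt(2)*sqrt(-1/(C1 - 2*y))/2


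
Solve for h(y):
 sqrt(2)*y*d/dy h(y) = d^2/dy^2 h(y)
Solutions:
 h(y) = C1 + C2*erfi(2^(3/4)*y/2)


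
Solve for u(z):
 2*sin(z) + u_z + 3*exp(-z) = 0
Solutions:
 u(z) = C1 + 2*cos(z) + 3*exp(-z)


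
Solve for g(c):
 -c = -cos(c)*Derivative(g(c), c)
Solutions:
 g(c) = C1 + Integral(c/cos(c), c)


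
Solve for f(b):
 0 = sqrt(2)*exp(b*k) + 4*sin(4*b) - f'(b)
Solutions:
 f(b) = C1 - cos(4*b) + sqrt(2)*exp(b*k)/k


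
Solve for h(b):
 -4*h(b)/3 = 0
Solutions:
 h(b) = 0


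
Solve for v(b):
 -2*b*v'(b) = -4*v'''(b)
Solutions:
 v(b) = C1 + Integral(C2*airyai(2^(2/3)*b/2) + C3*airybi(2^(2/3)*b/2), b)


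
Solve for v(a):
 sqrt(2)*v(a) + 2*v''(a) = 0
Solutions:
 v(a) = C1*sin(2^(3/4)*a/2) + C2*cos(2^(3/4)*a/2)


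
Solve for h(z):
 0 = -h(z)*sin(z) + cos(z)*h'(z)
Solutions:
 h(z) = C1/cos(z)


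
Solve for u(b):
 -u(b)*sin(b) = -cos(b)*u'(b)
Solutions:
 u(b) = C1/cos(b)


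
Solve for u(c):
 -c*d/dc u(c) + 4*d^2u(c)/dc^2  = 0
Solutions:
 u(c) = C1 + C2*erfi(sqrt(2)*c/4)


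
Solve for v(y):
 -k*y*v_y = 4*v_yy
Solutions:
 v(y) = Piecewise((-sqrt(2)*sqrt(pi)*C1*erf(sqrt(2)*sqrt(k)*y/4)/sqrt(k) - C2, (k > 0) | (k < 0)), (-C1*y - C2, True))


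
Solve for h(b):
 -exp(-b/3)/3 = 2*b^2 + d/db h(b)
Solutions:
 h(b) = C1 - 2*b^3/3 + exp(-b/3)


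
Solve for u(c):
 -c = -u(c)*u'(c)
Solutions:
 u(c) = -sqrt(C1 + c^2)
 u(c) = sqrt(C1 + c^2)


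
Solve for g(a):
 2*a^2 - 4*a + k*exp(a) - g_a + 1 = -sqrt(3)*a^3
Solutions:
 g(a) = C1 + sqrt(3)*a^4/4 + 2*a^3/3 - 2*a^2 + a + k*exp(a)


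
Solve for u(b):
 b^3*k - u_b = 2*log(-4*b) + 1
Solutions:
 u(b) = C1 + b^4*k/4 - 2*b*log(-b) + b*(1 - 4*log(2))


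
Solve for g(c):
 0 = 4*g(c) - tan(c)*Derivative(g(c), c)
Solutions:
 g(c) = C1*sin(c)^4


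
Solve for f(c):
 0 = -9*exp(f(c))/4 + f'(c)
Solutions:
 f(c) = log(-1/(C1 + 9*c)) + 2*log(2)


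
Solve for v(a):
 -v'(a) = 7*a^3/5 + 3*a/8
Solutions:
 v(a) = C1 - 7*a^4/20 - 3*a^2/16


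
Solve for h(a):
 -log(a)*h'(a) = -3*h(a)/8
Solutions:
 h(a) = C1*exp(3*li(a)/8)


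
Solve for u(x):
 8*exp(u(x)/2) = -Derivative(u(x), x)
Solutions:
 u(x) = 2*log(1/(C1 + 8*x)) + 2*log(2)


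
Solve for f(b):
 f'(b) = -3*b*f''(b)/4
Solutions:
 f(b) = C1 + C2/b^(1/3)


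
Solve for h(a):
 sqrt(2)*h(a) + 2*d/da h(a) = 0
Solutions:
 h(a) = C1*exp(-sqrt(2)*a/2)


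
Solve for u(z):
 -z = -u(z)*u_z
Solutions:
 u(z) = -sqrt(C1 + z^2)
 u(z) = sqrt(C1 + z^2)


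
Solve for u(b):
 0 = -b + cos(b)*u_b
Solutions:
 u(b) = C1 + Integral(b/cos(b), b)


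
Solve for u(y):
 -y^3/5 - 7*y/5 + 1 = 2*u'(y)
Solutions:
 u(y) = C1 - y^4/40 - 7*y^2/20 + y/2


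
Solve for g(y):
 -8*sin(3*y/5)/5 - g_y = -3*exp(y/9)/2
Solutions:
 g(y) = C1 + 27*exp(y/9)/2 + 8*cos(3*y/5)/3


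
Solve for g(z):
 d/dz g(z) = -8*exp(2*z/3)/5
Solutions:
 g(z) = C1 - 12*exp(2*z/3)/5


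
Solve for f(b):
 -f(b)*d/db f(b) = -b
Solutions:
 f(b) = -sqrt(C1 + b^2)
 f(b) = sqrt(C1 + b^2)


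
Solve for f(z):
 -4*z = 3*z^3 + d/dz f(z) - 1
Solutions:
 f(z) = C1 - 3*z^4/4 - 2*z^2 + z


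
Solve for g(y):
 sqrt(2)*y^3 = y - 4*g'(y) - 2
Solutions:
 g(y) = C1 - sqrt(2)*y^4/16 + y^2/8 - y/2


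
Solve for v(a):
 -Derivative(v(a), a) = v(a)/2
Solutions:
 v(a) = C1*exp(-a/2)


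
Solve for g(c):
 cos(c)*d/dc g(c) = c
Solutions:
 g(c) = C1 + Integral(c/cos(c), c)


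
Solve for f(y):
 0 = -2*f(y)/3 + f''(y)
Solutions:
 f(y) = C1*exp(-sqrt(6)*y/3) + C2*exp(sqrt(6)*y/3)


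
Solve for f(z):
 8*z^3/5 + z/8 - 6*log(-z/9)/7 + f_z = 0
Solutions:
 f(z) = C1 - 2*z^4/5 - z^2/16 + 6*z*log(-z)/7 + 6*z*(-2*log(3) - 1)/7


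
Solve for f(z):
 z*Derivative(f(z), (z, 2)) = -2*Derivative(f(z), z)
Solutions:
 f(z) = C1 + C2/z


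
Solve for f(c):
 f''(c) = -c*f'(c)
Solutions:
 f(c) = C1 + C2*erf(sqrt(2)*c/2)


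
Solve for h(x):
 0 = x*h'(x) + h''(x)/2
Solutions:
 h(x) = C1 + C2*erf(x)


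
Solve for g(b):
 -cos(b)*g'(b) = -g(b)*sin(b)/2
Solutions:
 g(b) = C1/sqrt(cos(b))


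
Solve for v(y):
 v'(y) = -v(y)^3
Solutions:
 v(y) = -sqrt(2)*sqrt(-1/(C1 - y))/2
 v(y) = sqrt(2)*sqrt(-1/(C1 - y))/2


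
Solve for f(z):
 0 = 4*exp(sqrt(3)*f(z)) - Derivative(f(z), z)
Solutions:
 f(z) = sqrt(3)*(2*log(-1/(C1 + 4*z)) - log(3))/6


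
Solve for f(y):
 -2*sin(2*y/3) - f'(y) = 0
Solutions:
 f(y) = C1 + 3*cos(2*y/3)


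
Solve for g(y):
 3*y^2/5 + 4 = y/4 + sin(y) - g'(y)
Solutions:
 g(y) = C1 - y^3/5 + y^2/8 - 4*y - cos(y)


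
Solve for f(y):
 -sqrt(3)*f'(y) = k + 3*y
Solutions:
 f(y) = C1 - sqrt(3)*k*y/3 - sqrt(3)*y^2/2


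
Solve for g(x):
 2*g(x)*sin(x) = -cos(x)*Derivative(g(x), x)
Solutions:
 g(x) = C1*cos(x)^2


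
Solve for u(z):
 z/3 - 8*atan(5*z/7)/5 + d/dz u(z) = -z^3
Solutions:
 u(z) = C1 - z^4/4 - z^2/6 + 8*z*atan(5*z/7)/5 - 28*log(25*z^2 + 49)/25


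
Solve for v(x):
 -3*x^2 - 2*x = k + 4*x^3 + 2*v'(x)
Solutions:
 v(x) = C1 - k*x/2 - x^4/2 - x^3/2 - x^2/2


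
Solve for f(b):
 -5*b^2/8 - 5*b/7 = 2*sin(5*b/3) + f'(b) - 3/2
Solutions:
 f(b) = C1 - 5*b^3/24 - 5*b^2/14 + 3*b/2 + 6*cos(5*b/3)/5


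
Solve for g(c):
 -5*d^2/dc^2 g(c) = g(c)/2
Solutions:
 g(c) = C1*sin(sqrt(10)*c/10) + C2*cos(sqrt(10)*c/10)


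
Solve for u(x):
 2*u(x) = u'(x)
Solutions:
 u(x) = C1*exp(2*x)


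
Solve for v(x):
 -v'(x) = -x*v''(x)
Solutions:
 v(x) = C1 + C2*x^2


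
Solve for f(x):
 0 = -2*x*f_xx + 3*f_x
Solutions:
 f(x) = C1 + C2*x^(5/2)


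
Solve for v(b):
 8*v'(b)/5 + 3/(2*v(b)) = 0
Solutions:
 v(b) = -sqrt(C1 - 30*b)/4
 v(b) = sqrt(C1 - 30*b)/4


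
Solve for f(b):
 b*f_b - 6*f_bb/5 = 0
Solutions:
 f(b) = C1 + C2*erfi(sqrt(15)*b/6)


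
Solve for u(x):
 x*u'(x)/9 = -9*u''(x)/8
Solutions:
 u(x) = C1 + C2*erf(2*x/9)


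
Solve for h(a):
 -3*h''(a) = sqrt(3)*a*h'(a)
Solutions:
 h(a) = C1 + C2*erf(sqrt(2)*3^(3/4)*a/6)


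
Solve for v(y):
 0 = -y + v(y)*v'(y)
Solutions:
 v(y) = -sqrt(C1 + y^2)
 v(y) = sqrt(C1 + y^2)


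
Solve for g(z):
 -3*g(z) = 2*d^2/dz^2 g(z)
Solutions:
 g(z) = C1*sin(sqrt(6)*z/2) + C2*cos(sqrt(6)*z/2)


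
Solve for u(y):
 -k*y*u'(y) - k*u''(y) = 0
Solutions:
 u(y) = C1 + C2*erf(sqrt(2)*y/2)


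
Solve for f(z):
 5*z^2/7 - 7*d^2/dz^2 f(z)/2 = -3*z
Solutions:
 f(z) = C1 + C2*z + 5*z^4/294 + z^3/7


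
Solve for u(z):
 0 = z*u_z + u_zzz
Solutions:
 u(z) = C1 + Integral(C2*airyai(-z) + C3*airybi(-z), z)


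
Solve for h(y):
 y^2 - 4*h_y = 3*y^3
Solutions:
 h(y) = C1 - 3*y^4/16 + y^3/12


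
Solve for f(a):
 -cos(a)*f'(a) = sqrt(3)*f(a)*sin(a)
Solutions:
 f(a) = C1*cos(a)^(sqrt(3))


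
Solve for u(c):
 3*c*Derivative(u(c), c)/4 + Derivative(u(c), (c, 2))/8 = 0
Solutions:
 u(c) = C1 + C2*erf(sqrt(3)*c)


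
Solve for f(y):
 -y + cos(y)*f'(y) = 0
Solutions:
 f(y) = C1 + Integral(y/cos(y), y)


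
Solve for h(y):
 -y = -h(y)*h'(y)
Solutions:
 h(y) = -sqrt(C1 + y^2)
 h(y) = sqrt(C1 + y^2)


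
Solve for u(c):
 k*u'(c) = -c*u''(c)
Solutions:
 u(c) = C1 + c^(1 - re(k))*(C2*sin(log(c)*Abs(im(k))) + C3*cos(log(c)*im(k)))


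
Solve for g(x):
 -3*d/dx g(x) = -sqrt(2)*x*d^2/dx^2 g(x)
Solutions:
 g(x) = C1 + C2*x^(1 + 3*sqrt(2)/2)


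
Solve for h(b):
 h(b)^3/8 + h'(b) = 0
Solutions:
 h(b) = -2*sqrt(-1/(C1 - b))
 h(b) = 2*sqrt(-1/(C1 - b))


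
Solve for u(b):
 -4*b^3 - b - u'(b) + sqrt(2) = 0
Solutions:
 u(b) = C1 - b^4 - b^2/2 + sqrt(2)*b


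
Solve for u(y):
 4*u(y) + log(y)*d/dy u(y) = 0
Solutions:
 u(y) = C1*exp(-4*li(y))


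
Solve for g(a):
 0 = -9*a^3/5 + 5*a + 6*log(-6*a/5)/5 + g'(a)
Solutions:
 g(a) = C1 + 9*a^4/20 - 5*a^2/2 - 6*a*log(-a)/5 + 6*a*(-log(6) + 1 + log(5))/5


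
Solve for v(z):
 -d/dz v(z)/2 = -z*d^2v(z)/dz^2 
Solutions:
 v(z) = C1 + C2*z^(3/2)


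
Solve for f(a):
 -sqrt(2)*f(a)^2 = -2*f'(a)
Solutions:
 f(a) = -2/(C1 + sqrt(2)*a)


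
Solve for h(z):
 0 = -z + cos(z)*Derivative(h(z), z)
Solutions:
 h(z) = C1 + Integral(z/cos(z), z)


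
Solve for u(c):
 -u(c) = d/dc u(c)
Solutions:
 u(c) = C1*exp(-c)


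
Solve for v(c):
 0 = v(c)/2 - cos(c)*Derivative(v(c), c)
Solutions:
 v(c) = C1*(sin(c) + 1)^(1/4)/(sin(c) - 1)^(1/4)


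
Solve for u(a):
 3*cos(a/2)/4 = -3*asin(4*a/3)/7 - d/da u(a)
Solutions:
 u(a) = C1 - 3*a*asin(4*a/3)/7 - 3*sqrt(9 - 16*a^2)/28 - 3*sin(a/2)/2


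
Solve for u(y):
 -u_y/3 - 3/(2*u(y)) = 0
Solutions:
 u(y) = -sqrt(C1 - 9*y)
 u(y) = sqrt(C1 - 9*y)


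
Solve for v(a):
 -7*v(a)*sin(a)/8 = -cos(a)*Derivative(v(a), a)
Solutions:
 v(a) = C1/cos(a)^(7/8)


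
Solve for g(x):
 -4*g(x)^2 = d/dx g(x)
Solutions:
 g(x) = 1/(C1 + 4*x)


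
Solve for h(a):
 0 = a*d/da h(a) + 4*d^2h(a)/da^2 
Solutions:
 h(a) = C1 + C2*erf(sqrt(2)*a/4)


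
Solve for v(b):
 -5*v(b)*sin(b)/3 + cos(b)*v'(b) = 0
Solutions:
 v(b) = C1/cos(b)^(5/3)


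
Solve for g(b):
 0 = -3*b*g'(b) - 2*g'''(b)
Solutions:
 g(b) = C1 + Integral(C2*airyai(-2^(2/3)*3^(1/3)*b/2) + C3*airybi(-2^(2/3)*3^(1/3)*b/2), b)


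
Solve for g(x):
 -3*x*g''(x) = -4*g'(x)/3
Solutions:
 g(x) = C1 + C2*x^(13/9)


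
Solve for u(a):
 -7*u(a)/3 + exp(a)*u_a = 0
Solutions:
 u(a) = C1*exp(-7*exp(-a)/3)


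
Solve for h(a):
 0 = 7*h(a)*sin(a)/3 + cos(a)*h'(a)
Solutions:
 h(a) = C1*cos(a)^(7/3)


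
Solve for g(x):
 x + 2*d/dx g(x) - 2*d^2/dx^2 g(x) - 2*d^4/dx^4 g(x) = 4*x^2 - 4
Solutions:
 g(x) = C1 + C2*exp(-x*(-2*18^(1/3)/(9 + sqrt(93))^(1/3) + 12^(1/3)*(9 + sqrt(93))^(1/3))/12)*sin(2^(1/3)*3^(1/6)*x*(6/(9 + sqrt(93))^(1/3) + 2^(1/3)*3^(2/3)*(9 + sqrt(93))^(1/3))/12) + C3*exp(-x*(-2*18^(1/3)/(9 + sqrt(93))^(1/3) + 12^(1/3)*(9 + sqrt(93))^(1/3))/12)*cos(2^(1/3)*3^(1/6)*x*(6/(9 + sqrt(93))^(1/3) + 2^(1/3)*3^(2/3)*(9 + sqrt(93))^(1/3))/12) + C4*exp(x*(-2*18^(1/3)/(9 + sqrt(93))^(1/3) + 12^(1/3)*(9 + sqrt(93))^(1/3))/6) + 2*x^3/3 + 7*x^2/4 + 3*x/2


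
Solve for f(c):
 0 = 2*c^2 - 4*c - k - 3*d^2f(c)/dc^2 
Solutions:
 f(c) = C1 + C2*c + c^4/18 - 2*c^3/9 - c^2*k/6


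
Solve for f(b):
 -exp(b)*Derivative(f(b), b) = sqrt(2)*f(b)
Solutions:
 f(b) = C1*exp(sqrt(2)*exp(-b))


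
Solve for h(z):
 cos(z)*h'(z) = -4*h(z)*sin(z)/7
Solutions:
 h(z) = C1*cos(z)^(4/7)


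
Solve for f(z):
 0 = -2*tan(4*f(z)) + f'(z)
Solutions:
 f(z) = -asin(C1*exp(8*z))/4 + pi/4
 f(z) = asin(C1*exp(8*z))/4


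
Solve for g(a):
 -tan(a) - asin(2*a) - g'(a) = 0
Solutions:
 g(a) = C1 - a*asin(2*a) - sqrt(1 - 4*a^2)/2 + log(cos(a))


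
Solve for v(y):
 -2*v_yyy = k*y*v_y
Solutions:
 v(y) = C1 + Integral(C2*airyai(2^(2/3)*y*(-k)^(1/3)/2) + C3*airybi(2^(2/3)*y*(-k)^(1/3)/2), y)


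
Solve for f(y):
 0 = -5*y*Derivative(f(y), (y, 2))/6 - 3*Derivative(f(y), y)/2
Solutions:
 f(y) = C1 + C2/y^(4/5)


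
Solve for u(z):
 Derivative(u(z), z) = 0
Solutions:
 u(z) = C1


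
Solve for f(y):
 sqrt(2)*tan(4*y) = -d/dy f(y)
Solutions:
 f(y) = C1 + sqrt(2)*log(cos(4*y))/4


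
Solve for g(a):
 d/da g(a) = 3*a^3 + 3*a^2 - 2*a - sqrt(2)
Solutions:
 g(a) = C1 + 3*a^4/4 + a^3 - a^2 - sqrt(2)*a


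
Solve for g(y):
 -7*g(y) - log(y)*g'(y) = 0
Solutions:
 g(y) = C1*exp(-7*li(y))


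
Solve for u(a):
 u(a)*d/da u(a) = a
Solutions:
 u(a) = -sqrt(C1 + a^2)
 u(a) = sqrt(C1 + a^2)


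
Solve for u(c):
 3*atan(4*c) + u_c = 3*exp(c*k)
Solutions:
 u(c) = C1 - 3*c*atan(4*c) + 3*Piecewise((exp(c*k)/k, Ne(k, 0)), (c, True)) + 3*log(16*c^2 + 1)/8


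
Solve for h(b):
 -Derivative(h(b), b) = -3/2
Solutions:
 h(b) = C1 + 3*b/2


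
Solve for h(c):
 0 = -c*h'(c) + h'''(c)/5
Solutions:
 h(c) = C1 + Integral(C2*airyai(5^(1/3)*c) + C3*airybi(5^(1/3)*c), c)


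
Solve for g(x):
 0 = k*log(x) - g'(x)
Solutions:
 g(x) = C1 + k*x*log(x) - k*x


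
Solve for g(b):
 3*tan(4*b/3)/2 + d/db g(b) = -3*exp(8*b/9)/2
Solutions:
 g(b) = C1 - 27*exp(8*b/9)/16 + 9*log(cos(4*b/3))/8


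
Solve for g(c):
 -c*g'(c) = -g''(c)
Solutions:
 g(c) = C1 + C2*erfi(sqrt(2)*c/2)


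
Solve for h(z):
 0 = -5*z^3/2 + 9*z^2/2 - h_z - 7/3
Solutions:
 h(z) = C1 - 5*z^4/8 + 3*z^3/2 - 7*z/3


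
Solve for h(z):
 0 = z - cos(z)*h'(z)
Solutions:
 h(z) = C1 + Integral(z/cos(z), z)


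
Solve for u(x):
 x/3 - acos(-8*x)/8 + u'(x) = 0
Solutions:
 u(x) = C1 - x^2/6 + x*acos(-8*x)/8 + sqrt(1 - 64*x^2)/64


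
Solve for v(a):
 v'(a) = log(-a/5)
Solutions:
 v(a) = C1 + a*log(-a) + a*(-log(5) - 1)


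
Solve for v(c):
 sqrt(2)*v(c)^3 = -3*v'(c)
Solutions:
 v(c) = -sqrt(6)*sqrt(-1/(C1 - sqrt(2)*c))/2
 v(c) = sqrt(6)*sqrt(-1/(C1 - sqrt(2)*c))/2


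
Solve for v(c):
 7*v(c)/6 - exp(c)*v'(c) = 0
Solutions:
 v(c) = C1*exp(-7*exp(-c)/6)


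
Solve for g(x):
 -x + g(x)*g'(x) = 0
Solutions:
 g(x) = -sqrt(C1 + x^2)
 g(x) = sqrt(C1 + x^2)


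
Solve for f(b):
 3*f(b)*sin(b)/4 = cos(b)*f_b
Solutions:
 f(b) = C1/cos(b)^(3/4)


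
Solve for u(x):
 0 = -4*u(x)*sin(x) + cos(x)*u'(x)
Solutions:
 u(x) = C1/cos(x)^4


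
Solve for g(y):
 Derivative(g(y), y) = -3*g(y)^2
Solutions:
 g(y) = 1/(C1 + 3*y)


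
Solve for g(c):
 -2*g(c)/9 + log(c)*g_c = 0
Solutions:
 g(c) = C1*exp(2*li(c)/9)


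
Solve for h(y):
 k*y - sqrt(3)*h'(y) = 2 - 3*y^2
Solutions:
 h(y) = C1 + sqrt(3)*k*y^2/6 + sqrt(3)*y^3/3 - 2*sqrt(3)*y/3


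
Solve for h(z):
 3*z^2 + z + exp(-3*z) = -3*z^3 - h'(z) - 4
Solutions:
 h(z) = C1 - 3*z^4/4 - z^3 - z^2/2 - 4*z + exp(-3*z)/3


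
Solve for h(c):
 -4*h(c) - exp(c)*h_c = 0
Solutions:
 h(c) = C1*exp(4*exp(-c))


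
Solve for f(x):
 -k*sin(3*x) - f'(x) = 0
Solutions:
 f(x) = C1 + k*cos(3*x)/3


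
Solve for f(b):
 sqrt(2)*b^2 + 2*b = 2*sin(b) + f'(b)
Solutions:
 f(b) = C1 + sqrt(2)*b^3/3 + b^2 + 2*cos(b)


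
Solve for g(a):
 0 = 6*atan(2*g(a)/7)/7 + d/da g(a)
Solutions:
 Integral(1/atan(2*_y/7), (_y, g(a))) = C1 - 6*a/7


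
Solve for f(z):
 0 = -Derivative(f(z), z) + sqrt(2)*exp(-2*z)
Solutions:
 f(z) = C1 - sqrt(2)*exp(-2*z)/2


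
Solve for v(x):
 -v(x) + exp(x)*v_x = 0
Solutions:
 v(x) = C1*exp(-exp(-x))


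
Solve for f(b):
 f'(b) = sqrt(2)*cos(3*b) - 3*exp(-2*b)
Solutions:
 f(b) = C1 + sqrt(2)*sin(3*b)/3 + 3*exp(-2*b)/2


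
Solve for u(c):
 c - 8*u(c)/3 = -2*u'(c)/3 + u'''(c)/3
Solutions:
 u(c) = C1*exp(6^(1/3)*c*(6^(1/3)/(sqrt(318) + 18)^(1/3) + (sqrt(318) + 18)^(1/3))/6)*sin(2^(1/3)*3^(1/6)*c*(-3^(2/3)*(sqrt(318) + 18)^(1/3) + 3*2^(1/3)/(sqrt(318) + 18)^(1/3))/6) + C2*exp(6^(1/3)*c*(6^(1/3)/(sqrt(318) + 18)^(1/3) + (sqrt(318) + 18)^(1/3))/6)*cos(2^(1/3)*3^(1/6)*c*(-3^(2/3)*(sqrt(318) + 18)^(1/3) + 3*2^(1/3)/(sqrt(318) + 18)^(1/3))/6) + C3*exp(-6^(1/3)*c*(6^(1/3)/(sqrt(318) + 18)^(1/3) + (sqrt(318) + 18)^(1/3))/3) + 3*c/8 + 3/32


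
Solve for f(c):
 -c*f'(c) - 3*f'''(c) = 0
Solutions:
 f(c) = C1 + Integral(C2*airyai(-3^(2/3)*c/3) + C3*airybi(-3^(2/3)*c/3), c)


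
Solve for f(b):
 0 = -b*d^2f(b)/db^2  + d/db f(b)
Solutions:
 f(b) = C1 + C2*b^2


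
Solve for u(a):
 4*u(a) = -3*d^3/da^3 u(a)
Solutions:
 u(a) = C3*exp(-6^(2/3)*a/3) + (C1*sin(2^(2/3)*3^(1/6)*a/2) + C2*cos(2^(2/3)*3^(1/6)*a/2))*exp(6^(2/3)*a/6)


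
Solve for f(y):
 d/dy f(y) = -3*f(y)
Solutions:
 f(y) = C1*exp(-3*y)


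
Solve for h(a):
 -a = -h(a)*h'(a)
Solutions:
 h(a) = -sqrt(C1 + a^2)
 h(a) = sqrt(C1 + a^2)


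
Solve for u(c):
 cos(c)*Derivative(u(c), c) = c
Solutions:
 u(c) = C1 + Integral(c/cos(c), c)


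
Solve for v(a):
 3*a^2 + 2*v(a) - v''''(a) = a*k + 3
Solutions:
 v(a) = C1*exp(-2^(1/4)*a) + C2*exp(2^(1/4)*a) + C3*sin(2^(1/4)*a) + C4*cos(2^(1/4)*a) - 3*a^2/2 + a*k/2 + 3/2


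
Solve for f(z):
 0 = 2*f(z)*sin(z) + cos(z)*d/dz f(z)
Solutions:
 f(z) = C1*cos(z)^2


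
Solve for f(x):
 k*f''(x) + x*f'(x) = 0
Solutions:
 f(x) = C1 + C2*sqrt(k)*erf(sqrt(2)*x*sqrt(1/k)/2)


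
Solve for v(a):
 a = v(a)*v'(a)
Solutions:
 v(a) = -sqrt(C1 + a^2)
 v(a) = sqrt(C1 + a^2)


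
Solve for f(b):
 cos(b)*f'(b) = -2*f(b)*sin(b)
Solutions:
 f(b) = C1*cos(b)^2


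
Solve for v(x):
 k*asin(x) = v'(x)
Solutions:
 v(x) = C1 + k*(x*asin(x) + sqrt(1 - x^2))


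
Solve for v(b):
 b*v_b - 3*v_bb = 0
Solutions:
 v(b) = C1 + C2*erfi(sqrt(6)*b/6)


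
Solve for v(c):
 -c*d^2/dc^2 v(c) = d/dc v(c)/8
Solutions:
 v(c) = C1 + C2*c^(7/8)


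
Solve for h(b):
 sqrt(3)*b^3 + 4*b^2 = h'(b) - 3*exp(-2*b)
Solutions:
 h(b) = C1 + sqrt(3)*b^4/4 + 4*b^3/3 - 3*exp(-2*b)/2


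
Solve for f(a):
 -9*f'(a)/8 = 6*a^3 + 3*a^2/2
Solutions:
 f(a) = C1 - 4*a^4/3 - 4*a^3/9


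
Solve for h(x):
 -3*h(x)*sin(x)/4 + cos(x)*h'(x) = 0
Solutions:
 h(x) = C1/cos(x)^(3/4)


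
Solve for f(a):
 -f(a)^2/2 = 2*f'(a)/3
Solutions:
 f(a) = 4/(C1 + 3*a)


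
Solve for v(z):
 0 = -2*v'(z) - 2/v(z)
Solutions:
 v(z) = -sqrt(C1 - 2*z)
 v(z) = sqrt(C1 - 2*z)


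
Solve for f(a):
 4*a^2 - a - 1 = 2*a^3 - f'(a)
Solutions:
 f(a) = C1 + a^4/2 - 4*a^3/3 + a^2/2 + a


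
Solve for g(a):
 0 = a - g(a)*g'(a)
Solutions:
 g(a) = -sqrt(C1 + a^2)
 g(a) = sqrt(C1 + a^2)


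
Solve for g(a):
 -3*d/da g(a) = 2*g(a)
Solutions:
 g(a) = C1*exp(-2*a/3)


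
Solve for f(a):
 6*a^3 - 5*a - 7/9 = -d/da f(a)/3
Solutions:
 f(a) = C1 - 9*a^4/2 + 15*a^2/2 + 7*a/3


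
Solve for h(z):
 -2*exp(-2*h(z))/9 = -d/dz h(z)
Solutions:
 h(z) = log(-sqrt(C1 + 4*z)) - log(3)
 h(z) = log(C1 + 4*z)/2 - log(3)


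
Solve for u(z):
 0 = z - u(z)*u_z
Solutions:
 u(z) = -sqrt(C1 + z^2)
 u(z) = sqrt(C1 + z^2)


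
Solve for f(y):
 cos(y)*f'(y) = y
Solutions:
 f(y) = C1 + Integral(y/cos(y), y)


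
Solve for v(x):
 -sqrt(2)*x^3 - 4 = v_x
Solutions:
 v(x) = C1 - sqrt(2)*x^4/4 - 4*x


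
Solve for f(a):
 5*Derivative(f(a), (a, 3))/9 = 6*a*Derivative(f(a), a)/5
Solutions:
 f(a) = C1 + Integral(C2*airyai(3*10^(1/3)*a/5) + C3*airybi(3*10^(1/3)*a/5), a)


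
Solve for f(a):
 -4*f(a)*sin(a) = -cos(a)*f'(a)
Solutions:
 f(a) = C1/cos(a)^4


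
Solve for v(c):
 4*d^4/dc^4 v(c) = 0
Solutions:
 v(c) = C1 + C2*c + C3*c^2 + C4*c^3


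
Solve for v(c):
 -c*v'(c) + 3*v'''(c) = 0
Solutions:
 v(c) = C1 + Integral(C2*airyai(3^(2/3)*c/3) + C3*airybi(3^(2/3)*c/3), c)


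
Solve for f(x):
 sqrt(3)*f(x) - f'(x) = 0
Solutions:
 f(x) = C1*exp(sqrt(3)*x)


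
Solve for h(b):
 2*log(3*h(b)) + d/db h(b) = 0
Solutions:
 Integral(1/(log(_y) + log(3)), (_y, h(b)))/2 = C1 - b


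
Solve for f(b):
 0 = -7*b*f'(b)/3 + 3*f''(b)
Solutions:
 f(b) = C1 + C2*erfi(sqrt(14)*b/6)


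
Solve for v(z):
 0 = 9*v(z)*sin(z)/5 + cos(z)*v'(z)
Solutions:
 v(z) = C1*cos(z)^(9/5)


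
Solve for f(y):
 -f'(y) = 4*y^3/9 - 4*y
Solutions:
 f(y) = C1 - y^4/9 + 2*y^2


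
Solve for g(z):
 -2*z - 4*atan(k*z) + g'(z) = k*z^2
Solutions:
 g(z) = C1 + k*z^3/3 + z^2 + 4*Piecewise((z*atan(k*z) - log(k^2*z^2 + 1)/(2*k), Ne(k, 0)), (0, True))


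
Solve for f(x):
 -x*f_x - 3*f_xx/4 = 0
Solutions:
 f(x) = C1 + C2*erf(sqrt(6)*x/3)


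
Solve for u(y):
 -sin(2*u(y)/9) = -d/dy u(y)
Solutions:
 -y + 9*log(cos(2*u(y)/9) - 1)/4 - 9*log(cos(2*u(y)/9) + 1)/4 = C1


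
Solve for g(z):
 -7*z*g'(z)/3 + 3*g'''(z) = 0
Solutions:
 g(z) = C1 + Integral(C2*airyai(21^(1/3)*z/3) + C3*airybi(21^(1/3)*z/3), z)


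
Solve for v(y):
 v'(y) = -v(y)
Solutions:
 v(y) = C1*exp(-y)


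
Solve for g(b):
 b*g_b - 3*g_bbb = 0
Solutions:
 g(b) = C1 + Integral(C2*airyai(3^(2/3)*b/3) + C3*airybi(3^(2/3)*b/3), b)


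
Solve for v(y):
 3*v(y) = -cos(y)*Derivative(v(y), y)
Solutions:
 v(y) = C1*(sin(y) - 1)^(3/2)/(sin(y) + 1)^(3/2)


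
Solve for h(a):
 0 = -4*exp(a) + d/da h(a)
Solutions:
 h(a) = C1 + 4*exp(a)


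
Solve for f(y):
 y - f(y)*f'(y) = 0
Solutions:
 f(y) = -sqrt(C1 + y^2)
 f(y) = sqrt(C1 + y^2)


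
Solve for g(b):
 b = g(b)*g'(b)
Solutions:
 g(b) = -sqrt(C1 + b^2)
 g(b) = sqrt(C1 + b^2)


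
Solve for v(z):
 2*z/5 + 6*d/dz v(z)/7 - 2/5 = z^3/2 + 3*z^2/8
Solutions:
 v(z) = C1 + 7*z^4/48 + 7*z^3/48 - 7*z^2/30 + 7*z/15


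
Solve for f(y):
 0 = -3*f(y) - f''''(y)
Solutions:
 f(y) = (C1*sin(sqrt(2)*3^(1/4)*y/2) + C2*cos(sqrt(2)*3^(1/4)*y/2))*exp(-sqrt(2)*3^(1/4)*y/2) + (C3*sin(sqrt(2)*3^(1/4)*y/2) + C4*cos(sqrt(2)*3^(1/4)*y/2))*exp(sqrt(2)*3^(1/4)*y/2)


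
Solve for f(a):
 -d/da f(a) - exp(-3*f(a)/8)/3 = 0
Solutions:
 f(a) = 8*log(C1 - a/8)/3
 f(a) = 8*log((-1 - sqrt(3)*I)*(C1 - a)^(1/3)/4)
 f(a) = 8*log((-1 + sqrt(3)*I)*(C1 - a)^(1/3)/4)


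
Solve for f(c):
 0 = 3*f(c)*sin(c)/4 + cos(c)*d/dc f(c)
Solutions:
 f(c) = C1*cos(c)^(3/4)


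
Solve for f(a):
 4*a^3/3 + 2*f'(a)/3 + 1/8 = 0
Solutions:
 f(a) = C1 - a^4/2 - 3*a/16


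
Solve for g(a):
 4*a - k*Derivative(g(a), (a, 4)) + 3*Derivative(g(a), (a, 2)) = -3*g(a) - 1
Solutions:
 g(a) = C1*exp(-sqrt(2)*a*sqrt((-sqrt(3)*sqrt(4*k + 3) + 3)/k)/2) + C2*exp(sqrt(2)*a*sqrt((-sqrt(3)*sqrt(4*k + 3) + 3)/k)/2) + C3*exp(-sqrt(2)*a*sqrt((sqrt(3)*sqrt(4*k + 3) + 3)/k)/2) + C4*exp(sqrt(2)*a*sqrt((sqrt(3)*sqrt(4*k + 3) + 3)/k)/2) - 4*a/3 - 1/3


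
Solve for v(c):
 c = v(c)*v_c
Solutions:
 v(c) = -sqrt(C1 + c^2)
 v(c) = sqrt(C1 + c^2)


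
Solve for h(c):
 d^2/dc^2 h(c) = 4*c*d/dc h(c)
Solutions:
 h(c) = C1 + C2*erfi(sqrt(2)*c)


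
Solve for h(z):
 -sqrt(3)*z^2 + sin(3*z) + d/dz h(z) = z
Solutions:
 h(z) = C1 + sqrt(3)*z^3/3 + z^2/2 + cos(3*z)/3


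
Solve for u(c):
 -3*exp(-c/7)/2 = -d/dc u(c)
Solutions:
 u(c) = C1 - 21*exp(-c/7)/2


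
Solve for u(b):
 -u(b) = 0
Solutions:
 u(b) = 0


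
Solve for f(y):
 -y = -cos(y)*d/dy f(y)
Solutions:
 f(y) = C1 + Integral(y/cos(y), y)


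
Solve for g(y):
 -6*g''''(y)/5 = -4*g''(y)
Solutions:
 g(y) = C1 + C2*y + C3*exp(-sqrt(30)*y/3) + C4*exp(sqrt(30)*y/3)


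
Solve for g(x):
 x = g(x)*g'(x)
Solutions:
 g(x) = -sqrt(C1 + x^2)
 g(x) = sqrt(C1 + x^2)


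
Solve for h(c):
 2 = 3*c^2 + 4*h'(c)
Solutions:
 h(c) = C1 - c^3/4 + c/2


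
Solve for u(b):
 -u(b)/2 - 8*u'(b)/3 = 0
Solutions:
 u(b) = C1*exp(-3*b/16)


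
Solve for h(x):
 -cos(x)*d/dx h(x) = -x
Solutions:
 h(x) = C1 + Integral(x/cos(x), x)


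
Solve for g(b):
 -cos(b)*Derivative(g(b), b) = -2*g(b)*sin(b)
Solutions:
 g(b) = C1/cos(b)^2


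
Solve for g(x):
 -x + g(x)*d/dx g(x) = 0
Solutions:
 g(x) = -sqrt(C1 + x^2)
 g(x) = sqrt(C1 + x^2)


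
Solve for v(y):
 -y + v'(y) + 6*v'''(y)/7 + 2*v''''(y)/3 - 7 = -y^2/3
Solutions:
 v(y) = C1 + C2*exp(y*(-12 + 6*6^(2/3)/(7*sqrt(2905) + 379)^(1/3) + 6^(1/3)*(7*sqrt(2905) + 379)^(1/3))/28)*sin(2^(1/3)*3^(1/6)*y*(-3^(2/3)*(7*sqrt(2905) + 379)^(1/3) + 18*2^(1/3)/(7*sqrt(2905) + 379)^(1/3))/28) + C3*exp(y*(-12 + 6*6^(2/3)/(7*sqrt(2905) + 379)^(1/3) + 6^(1/3)*(7*sqrt(2905) + 379)^(1/3))/28)*cos(2^(1/3)*3^(1/6)*y*(-3^(2/3)*(7*sqrt(2905) + 379)^(1/3) + 18*2^(1/3)/(7*sqrt(2905) + 379)^(1/3))/28) + C4*exp(-y*(6*6^(2/3)/(7*sqrt(2905) + 379)^(1/3) + 6 + 6^(1/3)*(7*sqrt(2905) + 379)^(1/3))/14) - y^3/9 + y^2/2 + 53*y/7


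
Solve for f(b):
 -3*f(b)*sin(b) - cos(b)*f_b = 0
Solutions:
 f(b) = C1*cos(b)^3


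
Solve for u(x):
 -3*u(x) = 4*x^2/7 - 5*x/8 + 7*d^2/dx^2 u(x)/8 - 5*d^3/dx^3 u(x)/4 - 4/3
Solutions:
 u(x) = C1*exp(x*(-(180*sqrt(33086) + 32743)^(1/3) - 49/(180*sqrt(33086) + 32743)^(1/3) + 14)/60)*sin(sqrt(3)*x*(-(180*sqrt(33086) + 32743)^(1/3) + 49/(180*sqrt(33086) + 32743)^(1/3))/60) + C2*exp(x*(-(180*sqrt(33086) + 32743)^(1/3) - 49/(180*sqrt(33086) + 32743)^(1/3) + 14)/60)*cos(sqrt(3)*x*(-(180*sqrt(33086) + 32743)^(1/3) + 49/(180*sqrt(33086) + 32743)^(1/3))/60) + C3*exp(x*(49/(180*sqrt(33086) + 32743)^(1/3) + 7 + (180*sqrt(33086) + 32743)^(1/3))/30) - 4*x^2/21 + 5*x/24 + 5/9


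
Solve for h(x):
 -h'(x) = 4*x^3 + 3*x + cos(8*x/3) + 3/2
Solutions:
 h(x) = C1 - x^4 - 3*x^2/2 - 3*x/2 - 3*sin(8*x/3)/8


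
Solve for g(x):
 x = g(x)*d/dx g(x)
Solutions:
 g(x) = -sqrt(C1 + x^2)
 g(x) = sqrt(C1 + x^2)


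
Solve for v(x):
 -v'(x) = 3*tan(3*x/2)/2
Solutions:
 v(x) = C1 + log(cos(3*x/2))


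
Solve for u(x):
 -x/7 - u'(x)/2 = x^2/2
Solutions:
 u(x) = C1 - x^3/3 - x^2/7


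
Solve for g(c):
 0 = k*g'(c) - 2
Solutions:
 g(c) = C1 + 2*c/k


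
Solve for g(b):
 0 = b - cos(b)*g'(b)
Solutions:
 g(b) = C1 + Integral(b/cos(b), b)


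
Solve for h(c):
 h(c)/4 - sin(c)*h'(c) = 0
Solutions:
 h(c) = C1*(cos(c) - 1)^(1/8)/(cos(c) + 1)^(1/8)


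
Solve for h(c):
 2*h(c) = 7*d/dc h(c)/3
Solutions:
 h(c) = C1*exp(6*c/7)


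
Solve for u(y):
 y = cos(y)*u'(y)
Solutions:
 u(y) = C1 + Integral(y/cos(y), y)


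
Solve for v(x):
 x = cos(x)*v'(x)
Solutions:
 v(x) = C1 + Integral(x/cos(x), x)


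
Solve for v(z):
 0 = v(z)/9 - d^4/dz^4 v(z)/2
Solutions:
 v(z) = C1*exp(-2^(1/4)*sqrt(3)*z/3) + C2*exp(2^(1/4)*sqrt(3)*z/3) + C3*sin(2^(1/4)*sqrt(3)*z/3) + C4*cos(2^(1/4)*sqrt(3)*z/3)


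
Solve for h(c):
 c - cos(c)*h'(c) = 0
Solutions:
 h(c) = C1 + Integral(c/cos(c), c)


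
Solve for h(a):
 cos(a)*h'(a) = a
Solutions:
 h(a) = C1 + Integral(a/cos(a), a)


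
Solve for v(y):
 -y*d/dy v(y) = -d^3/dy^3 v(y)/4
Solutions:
 v(y) = C1 + Integral(C2*airyai(2^(2/3)*y) + C3*airybi(2^(2/3)*y), y)


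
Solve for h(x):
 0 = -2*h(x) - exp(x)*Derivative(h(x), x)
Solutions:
 h(x) = C1*exp(2*exp(-x))


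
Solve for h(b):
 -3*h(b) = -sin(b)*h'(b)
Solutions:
 h(b) = C1*(cos(b) - 1)^(3/2)/(cos(b) + 1)^(3/2)


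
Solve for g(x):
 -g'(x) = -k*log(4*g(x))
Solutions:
 Integral(1/(log(_y) + 2*log(2)), (_y, g(x))) = C1 + k*x


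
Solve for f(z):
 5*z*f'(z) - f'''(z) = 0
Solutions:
 f(z) = C1 + Integral(C2*airyai(5^(1/3)*z) + C3*airybi(5^(1/3)*z), z)


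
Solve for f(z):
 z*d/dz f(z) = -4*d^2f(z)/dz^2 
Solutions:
 f(z) = C1 + C2*erf(sqrt(2)*z/4)


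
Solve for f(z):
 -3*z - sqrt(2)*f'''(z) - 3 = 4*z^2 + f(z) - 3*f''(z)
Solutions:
 f(z) = -4*z^2 - 3*z + (C1 + C2/sqrt(exp(sqrt(6)*z)) + C3*sqrt(exp(sqrt(6)*z)))*exp(sqrt(2)*z/2) - 27


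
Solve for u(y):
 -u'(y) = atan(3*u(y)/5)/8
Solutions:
 Integral(1/atan(3*_y/5), (_y, u(y))) = C1 - y/8


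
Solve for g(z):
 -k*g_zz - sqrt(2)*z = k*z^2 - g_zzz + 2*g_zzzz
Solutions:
 g(z) = C1 + C2*z + C3*exp(z*(1 - sqrt(1 - 8*k))/4) + C4*exp(z*(sqrt(1 - 8*k) + 1)/4) - z^4/12 + z^3*(-2 - sqrt(2))/(6*k) + z^2*(2 - 1/k - sqrt(2)/(2*k))/k


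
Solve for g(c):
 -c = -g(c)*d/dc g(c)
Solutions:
 g(c) = -sqrt(C1 + c^2)
 g(c) = sqrt(C1 + c^2)


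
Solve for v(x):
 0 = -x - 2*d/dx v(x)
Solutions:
 v(x) = C1 - x^2/4


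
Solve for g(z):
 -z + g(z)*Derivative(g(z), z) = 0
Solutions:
 g(z) = -sqrt(C1 + z^2)
 g(z) = sqrt(C1 + z^2)


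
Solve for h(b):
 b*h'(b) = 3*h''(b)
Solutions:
 h(b) = C1 + C2*erfi(sqrt(6)*b/6)


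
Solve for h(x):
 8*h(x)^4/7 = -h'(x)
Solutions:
 h(x) = 7^(1/3)*(1/(C1 + 24*x))^(1/3)
 h(x) = 7^(1/3)*(-3^(2/3) - 3*3^(1/6)*I)*(1/(C1 + 8*x))^(1/3)/6
 h(x) = 7^(1/3)*(-3^(2/3) + 3*3^(1/6)*I)*(1/(C1 + 8*x))^(1/3)/6


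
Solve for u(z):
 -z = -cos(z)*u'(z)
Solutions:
 u(z) = C1 + Integral(z/cos(z), z)


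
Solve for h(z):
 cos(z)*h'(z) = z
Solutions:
 h(z) = C1 + Integral(z/cos(z), z)


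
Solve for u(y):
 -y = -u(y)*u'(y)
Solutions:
 u(y) = -sqrt(C1 + y^2)
 u(y) = sqrt(C1 + y^2)


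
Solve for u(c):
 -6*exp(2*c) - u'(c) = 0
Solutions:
 u(c) = C1 - 3*exp(2*c)


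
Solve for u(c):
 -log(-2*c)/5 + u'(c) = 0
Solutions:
 u(c) = C1 + c*log(-c)/5 + c*(-1 + log(2))/5


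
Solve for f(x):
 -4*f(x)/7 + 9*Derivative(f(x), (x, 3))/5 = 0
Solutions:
 f(x) = C3*exp(2940^(1/3)*x/21) + (C1*sin(3^(5/6)*980^(1/3)*x/42) + C2*cos(3^(5/6)*980^(1/3)*x/42))*exp(-2940^(1/3)*x/42)


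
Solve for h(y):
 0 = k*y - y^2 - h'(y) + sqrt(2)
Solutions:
 h(y) = C1 + k*y^2/2 - y^3/3 + sqrt(2)*y


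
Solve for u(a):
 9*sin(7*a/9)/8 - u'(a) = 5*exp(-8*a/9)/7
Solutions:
 u(a) = C1 - 81*cos(7*a/9)/56 + 45*exp(-8*a/9)/56


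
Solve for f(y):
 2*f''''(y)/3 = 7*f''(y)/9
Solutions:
 f(y) = C1 + C2*y + C3*exp(-sqrt(42)*y/6) + C4*exp(sqrt(42)*y/6)


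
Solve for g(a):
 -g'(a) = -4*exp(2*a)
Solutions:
 g(a) = C1 + 2*exp(2*a)


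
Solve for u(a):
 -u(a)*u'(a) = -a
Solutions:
 u(a) = -sqrt(C1 + a^2)
 u(a) = sqrt(C1 + a^2)


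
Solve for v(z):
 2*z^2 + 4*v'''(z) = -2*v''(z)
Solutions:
 v(z) = C1 + C2*z + C3*exp(-z/2) - z^4/12 + 2*z^3/3 - 4*z^2


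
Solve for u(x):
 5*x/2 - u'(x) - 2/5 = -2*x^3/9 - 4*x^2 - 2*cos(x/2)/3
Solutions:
 u(x) = C1 + x^4/18 + 4*x^3/3 + 5*x^2/4 - 2*x/5 + 4*sin(x/2)/3


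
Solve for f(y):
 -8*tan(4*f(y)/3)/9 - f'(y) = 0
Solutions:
 f(y) = -3*asin(C1*exp(-32*y/27))/4 + 3*pi/4
 f(y) = 3*asin(C1*exp(-32*y/27))/4


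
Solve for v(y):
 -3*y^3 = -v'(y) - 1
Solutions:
 v(y) = C1 + 3*y^4/4 - y


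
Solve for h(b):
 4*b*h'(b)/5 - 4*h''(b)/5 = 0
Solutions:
 h(b) = C1 + C2*erfi(sqrt(2)*b/2)


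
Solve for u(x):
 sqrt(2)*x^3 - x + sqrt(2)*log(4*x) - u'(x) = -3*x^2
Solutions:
 u(x) = C1 + sqrt(2)*x^4/4 + x^3 - x^2/2 + sqrt(2)*x*log(x) - sqrt(2)*x + 2*sqrt(2)*x*log(2)


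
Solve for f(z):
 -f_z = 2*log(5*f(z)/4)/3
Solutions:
 -3*Integral(1/(-log(_y) - log(5) + 2*log(2)), (_y, f(z)))/2 = C1 - z


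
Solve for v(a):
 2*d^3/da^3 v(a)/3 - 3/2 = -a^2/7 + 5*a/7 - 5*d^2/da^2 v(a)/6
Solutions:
 v(a) = C1 + C2*a + C3*exp(-5*a/4) - a^4/70 + 33*a^3/175 + 783*a^2/1750


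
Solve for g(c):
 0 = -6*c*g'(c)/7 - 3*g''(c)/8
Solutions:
 g(c) = C1 + C2*erf(2*sqrt(14)*c/7)


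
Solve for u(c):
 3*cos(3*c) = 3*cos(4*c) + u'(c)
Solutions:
 u(c) = C1 + sin(3*c) - 3*sin(4*c)/4


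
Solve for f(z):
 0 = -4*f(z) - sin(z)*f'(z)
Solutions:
 f(z) = C1*(cos(z)^2 + 2*cos(z) + 1)/(cos(z)^2 - 2*cos(z) + 1)


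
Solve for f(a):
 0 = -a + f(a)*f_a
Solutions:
 f(a) = -sqrt(C1 + a^2)
 f(a) = sqrt(C1 + a^2)


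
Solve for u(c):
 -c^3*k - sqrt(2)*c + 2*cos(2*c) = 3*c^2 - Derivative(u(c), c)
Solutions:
 u(c) = C1 + c^4*k/4 + c^3 + sqrt(2)*c^2/2 - sin(2*c)


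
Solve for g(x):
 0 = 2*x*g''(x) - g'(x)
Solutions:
 g(x) = C1 + C2*x^(3/2)


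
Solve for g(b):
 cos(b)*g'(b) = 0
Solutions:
 g(b) = C1


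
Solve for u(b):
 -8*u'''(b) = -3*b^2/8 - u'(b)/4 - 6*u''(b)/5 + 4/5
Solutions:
 u(b) = C1 + C2*exp(b*(3 - sqrt(59))/40) + C3*exp(b*(3 + sqrt(59))/40) - b^3/2 + 36*b^2/5 - 4048*b/25


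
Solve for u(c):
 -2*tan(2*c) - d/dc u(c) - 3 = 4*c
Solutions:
 u(c) = C1 - 2*c^2 - 3*c + log(cos(2*c))


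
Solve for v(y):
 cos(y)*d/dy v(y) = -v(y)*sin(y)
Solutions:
 v(y) = C1*cos(y)


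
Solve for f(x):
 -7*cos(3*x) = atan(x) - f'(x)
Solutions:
 f(x) = C1 + x*atan(x) - log(x^2 + 1)/2 + 7*sin(3*x)/3


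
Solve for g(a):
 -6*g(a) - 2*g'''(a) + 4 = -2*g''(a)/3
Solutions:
 g(a) = C1*exp(a*(2*2^(1/3)/(27*sqrt(6549) + 2185)^(1/3) + 4 + 2^(2/3)*(27*sqrt(6549) + 2185)^(1/3))/36)*sin(2^(1/3)*sqrt(3)*a*(-2^(1/3)*(27*sqrt(6549) + 2185)^(1/3) + 2/(27*sqrt(6549) + 2185)^(1/3))/36) + C2*exp(a*(2*2^(1/3)/(27*sqrt(6549) + 2185)^(1/3) + 4 + 2^(2/3)*(27*sqrt(6549) + 2185)^(1/3))/36)*cos(2^(1/3)*sqrt(3)*a*(-2^(1/3)*(27*sqrt(6549) + 2185)^(1/3) + 2/(27*sqrt(6549) + 2185)^(1/3))/36) + C3*exp(a*(-2^(2/3)*(27*sqrt(6549) + 2185)^(1/3) - 2*2^(1/3)/(27*sqrt(6549) + 2185)^(1/3) + 2)/18) + 2/3


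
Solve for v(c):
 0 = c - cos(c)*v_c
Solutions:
 v(c) = C1 + Integral(c/cos(c), c)


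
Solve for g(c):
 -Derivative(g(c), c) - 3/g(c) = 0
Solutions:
 g(c) = -sqrt(C1 - 6*c)
 g(c) = sqrt(C1 - 6*c)


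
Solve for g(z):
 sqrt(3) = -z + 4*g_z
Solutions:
 g(z) = C1 + z^2/8 + sqrt(3)*z/4


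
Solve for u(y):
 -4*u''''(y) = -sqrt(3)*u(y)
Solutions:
 u(y) = C1*exp(-sqrt(2)*3^(1/8)*y/2) + C2*exp(sqrt(2)*3^(1/8)*y/2) + C3*sin(sqrt(2)*3^(1/8)*y/2) + C4*cos(sqrt(2)*3^(1/8)*y/2)


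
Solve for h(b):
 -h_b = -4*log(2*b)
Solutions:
 h(b) = C1 + 4*b*log(b) - 4*b + b*log(16)


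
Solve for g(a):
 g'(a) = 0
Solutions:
 g(a) = C1


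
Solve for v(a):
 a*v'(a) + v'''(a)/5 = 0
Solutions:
 v(a) = C1 + Integral(C2*airyai(-5^(1/3)*a) + C3*airybi(-5^(1/3)*a), a)


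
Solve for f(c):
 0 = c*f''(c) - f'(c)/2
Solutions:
 f(c) = C1 + C2*c^(3/2)


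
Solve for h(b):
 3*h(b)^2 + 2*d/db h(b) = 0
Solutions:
 h(b) = 2/(C1 + 3*b)


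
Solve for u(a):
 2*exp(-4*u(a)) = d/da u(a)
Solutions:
 u(a) = log(-I*(C1 + 8*a)^(1/4))
 u(a) = log(I*(C1 + 8*a)^(1/4))
 u(a) = log(-(C1 + 8*a)^(1/4))
 u(a) = log(C1 + 8*a)/4


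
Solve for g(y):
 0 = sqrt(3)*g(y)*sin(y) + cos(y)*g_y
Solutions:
 g(y) = C1*cos(y)^(sqrt(3))


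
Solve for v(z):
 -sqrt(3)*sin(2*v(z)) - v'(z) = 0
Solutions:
 v(z) = pi - acos((-C1 - exp(4*sqrt(3)*z))/(C1 - exp(4*sqrt(3)*z)))/2
 v(z) = acos((-C1 - exp(4*sqrt(3)*z))/(C1 - exp(4*sqrt(3)*z)))/2


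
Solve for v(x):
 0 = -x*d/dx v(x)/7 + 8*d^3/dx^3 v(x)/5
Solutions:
 v(x) = C1 + Integral(C2*airyai(5^(1/3)*7^(2/3)*x/14) + C3*airybi(5^(1/3)*7^(2/3)*x/14), x)


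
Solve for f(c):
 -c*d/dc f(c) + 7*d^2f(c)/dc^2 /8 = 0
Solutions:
 f(c) = C1 + C2*erfi(2*sqrt(7)*c/7)


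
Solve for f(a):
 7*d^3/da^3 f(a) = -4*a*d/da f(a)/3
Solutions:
 f(a) = C1 + Integral(C2*airyai(-42^(2/3)*a/21) + C3*airybi(-42^(2/3)*a/21), a)


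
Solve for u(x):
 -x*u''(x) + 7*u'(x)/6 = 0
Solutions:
 u(x) = C1 + C2*x^(13/6)


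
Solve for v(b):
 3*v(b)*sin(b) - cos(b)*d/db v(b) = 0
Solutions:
 v(b) = C1/cos(b)^3


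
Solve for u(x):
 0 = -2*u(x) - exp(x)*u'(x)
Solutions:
 u(x) = C1*exp(2*exp(-x))


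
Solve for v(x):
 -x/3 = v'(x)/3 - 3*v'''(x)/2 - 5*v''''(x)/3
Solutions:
 v(x) = C1 + C2*exp(-x*(9/(10*sqrt(46) + 73)^(1/3) + (10*sqrt(46) + 73)^(1/3) + 6)/20)*sin(sqrt(3)*x*(-(10*sqrt(46) + 73)^(1/3) + 9/(10*sqrt(46) + 73)^(1/3))/20) + C3*exp(-x*(9/(10*sqrt(46) + 73)^(1/3) + (10*sqrt(46) + 73)^(1/3) + 6)/20)*cos(sqrt(3)*x*(-(10*sqrt(46) + 73)^(1/3) + 9/(10*sqrt(46) + 73)^(1/3))/20) + C4*exp(x*(-3 + 9/(10*sqrt(46) + 73)^(1/3) + (10*sqrt(46) + 73)^(1/3))/10) - x^2/2


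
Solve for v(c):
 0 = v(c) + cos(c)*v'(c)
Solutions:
 v(c) = C1*sqrt(sin(c) - 1)/sqrt(sin(c) + 1)


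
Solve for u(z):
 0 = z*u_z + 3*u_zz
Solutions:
 u(z) = C1 + C2*erf(sqrt(6)*z/6)


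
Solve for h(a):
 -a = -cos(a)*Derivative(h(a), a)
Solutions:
 h(a) = C1 + Integral(a/cos(a), a)


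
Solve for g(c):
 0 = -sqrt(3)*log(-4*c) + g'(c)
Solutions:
 g(c) = C1 + sqrt(3)*c*log(-c) + sqrt(3)*c*(-1 + 2*log(2))


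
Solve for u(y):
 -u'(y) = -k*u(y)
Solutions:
 u(y) = C1*exp(k*y)


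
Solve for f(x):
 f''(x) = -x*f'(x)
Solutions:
 f(x) = C1 + C2*erf(sqrt(2)*x/2)


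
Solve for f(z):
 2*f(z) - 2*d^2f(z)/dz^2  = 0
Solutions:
 f(z) = C1*exp(-z) + C2*exp(z)


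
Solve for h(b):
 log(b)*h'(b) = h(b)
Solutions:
 h(b) = C1*exp(li(b))


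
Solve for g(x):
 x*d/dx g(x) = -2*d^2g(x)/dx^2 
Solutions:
 g(x) = C1 + C2*erf(x/2)


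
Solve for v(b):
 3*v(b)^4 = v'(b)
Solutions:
 v(b) = (-1/(C1 + 9*b))^(1/3)
 v(b) = (-1/(C1 + 3*b))^(1/3)*(-3^(2/3) - 3*3^(1/6)*I)/6
 v(b) = (-1/(C1 + 3*b))^(1/3)*(-3^(2/3) + 3*3^(1/6)*I)/6


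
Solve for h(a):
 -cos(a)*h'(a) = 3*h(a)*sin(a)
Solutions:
 h(a) = C1*cos(a)^3


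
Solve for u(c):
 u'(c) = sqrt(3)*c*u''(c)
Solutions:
 u(c) = C1 + C2*c^(sqrt(3)/3 + 1)


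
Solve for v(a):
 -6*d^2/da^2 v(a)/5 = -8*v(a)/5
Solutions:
 v(a) = C1*exp(-2*sqrt(3)*a/3) + C2*exp(2*sqrt(3)*a/3)


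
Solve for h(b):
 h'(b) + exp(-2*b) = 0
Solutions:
 h(b) = C1 + exp(-2*b)/2


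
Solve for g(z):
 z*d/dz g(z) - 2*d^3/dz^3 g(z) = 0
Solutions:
 g(z) = C1 + Integral(C2*airyai(2^(2/3)*z/2) + C3*airybi(2^(2/3)*z/2), z)


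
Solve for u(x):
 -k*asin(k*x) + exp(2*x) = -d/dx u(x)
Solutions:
 u(x) = C1 + k*Piecewise((x*asin(k*x) + sqrt(-k^2*x^2 + 1)/k, Ne(k, 0)), (0, True)) - exp(2*x)/2


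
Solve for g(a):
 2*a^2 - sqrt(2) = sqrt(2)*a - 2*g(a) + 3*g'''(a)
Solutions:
 g(a) = C3*exp(2^(1/3)*3^(2/3)*a/3) - a^2 + sqrt(2)*a/2 + (C1*sin(2^(1/3)*3^(1/6)*a/2) + C2*cos(2^(1/3)*3^(1/6)*a/2))*exp(-2^(1/3)*3^(2/3)*a/6) + sqrt(2)/2


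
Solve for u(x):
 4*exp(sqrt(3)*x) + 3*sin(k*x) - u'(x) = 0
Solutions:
 u(x) = C1 + 4*sqrt(3)*exp(sqrt(3)*x)/3 - 3*cos(k*x)/k


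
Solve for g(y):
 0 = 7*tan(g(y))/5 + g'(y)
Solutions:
 g(y) = pi - asin(C1*exp(-7*y/5))
 g(y) = asin(C1*exp(-7*y/5))


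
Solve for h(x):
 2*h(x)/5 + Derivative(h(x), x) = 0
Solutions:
 h(x) = C1*exp(-2*x/5)


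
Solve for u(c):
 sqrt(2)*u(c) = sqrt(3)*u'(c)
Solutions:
 u(c) = C1*exp(sqrt(6)*c/3)
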